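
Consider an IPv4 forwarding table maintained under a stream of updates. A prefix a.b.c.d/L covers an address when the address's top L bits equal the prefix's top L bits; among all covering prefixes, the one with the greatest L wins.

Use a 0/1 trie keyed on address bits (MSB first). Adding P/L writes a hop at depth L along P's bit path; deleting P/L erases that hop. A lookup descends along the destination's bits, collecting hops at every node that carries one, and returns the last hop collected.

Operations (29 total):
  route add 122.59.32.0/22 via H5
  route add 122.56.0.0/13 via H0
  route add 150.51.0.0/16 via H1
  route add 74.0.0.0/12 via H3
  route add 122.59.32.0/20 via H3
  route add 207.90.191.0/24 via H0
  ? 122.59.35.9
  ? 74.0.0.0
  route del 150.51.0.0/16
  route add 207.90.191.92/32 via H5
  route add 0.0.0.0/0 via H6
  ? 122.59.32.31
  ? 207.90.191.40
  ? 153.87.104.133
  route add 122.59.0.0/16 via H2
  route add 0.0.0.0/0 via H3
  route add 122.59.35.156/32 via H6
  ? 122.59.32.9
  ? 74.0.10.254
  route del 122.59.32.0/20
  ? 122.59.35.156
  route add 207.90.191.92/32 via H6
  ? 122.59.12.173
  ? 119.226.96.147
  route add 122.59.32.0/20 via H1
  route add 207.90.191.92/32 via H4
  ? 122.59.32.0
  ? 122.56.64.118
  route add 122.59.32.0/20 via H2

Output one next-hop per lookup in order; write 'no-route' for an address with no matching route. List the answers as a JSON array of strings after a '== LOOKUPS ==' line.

Trace:
  + 122.59.32.0/22 (H5) depth=22
  + 122.56.0.0/13 (H0) depth=13
  + 150.51.0.0/16 (H1) depth=16
  + 74.0.0.0/12 (H3) depth=12
  + 122.59.32.0/20 (H3) depth=20
  + 207.90.191.0/24 (H0) depth=24
  ? 122.59.35.9  path d0:-→d1:-→d2:-→d3:-→d4:-→d5:-→d6:-→d7:-→d8:-→d9:-→d10:-→d11:-→d12:-→d13:H0→d14:-→d15:-→d16:-→d17:-→d18:-→d19:-→d20:H3→d21:-→d22:H5  best=H5
  ? 74.0.0.0  path d0:-→d1:-→d2:-→d3:-→d4:-→d5:-→d6:-→d7:-→d8:-→d9:-→d10:-→d11:-→d12:H3  best=H3
  - 150.51.0.0/16 clear@16
  + 207.90.191.92/32 (H5) depth=32
  + 0.0.0.0/0 (H6) depth=0
  ? 122.59.32.31  path d0:H6→d1:-→d2:-→d3:-→d4:-→d5:-→d6:-→d7:-→d8:-→d9:-→d10:-→d11:-→d12:-→d13:H0→d14:-→d15:-→d16:-→d17:-→d18:-→d19:-→d20:H3→d21:-→d22:H5  best=H5
  ? 207.90.191.40  path d0:H6→d1:-→d2:-→d3:-→d4:-→d5:-→d6:-→d7:-→d8:-→d9:-→d10:-→d11:-→d12:-→d13:-→d14:-→d15:-→d16:-→d17:-→d18:-→d19:-→d20:-→d21:-→d22:-→d23:-→d24:H0→d25:-  best=H0
  ? 153.87.104.133  path d0:H6→d1:-→d2:-→d3:-→d4:-  best=H6
  + 122.59.0.0/16 (H2) depth=16
  + 0.0.0.0/0 (H3) depth=0
  + 122.59.35.156/32 (H6) depth=32
  ? 122.59.32.9  path d0:H3→d1:-→d2:-→d3:-→d4:-→d5:-→d6:-→d7:-→d8:-→d9:-→d10:-→d11:-→d12:-→d13:H0→d14:-→d15:-→d16:H2→d17:-→d18:-→d19:-→d20:H3→d21:-→d22:H5  best=H5
  ? 74.0.10.254  path d0:H3→d1:-→d2:-→d3:-→d4:-→d5:-→d6:-→d7:-→d8:-→d9:-→d10:-→d11:-→d12:H3  best=H3
  - 122.59.32.0/20 clear@20
  ? 122.59.35.156  path d0:H3→d1:-→d2:-→d3:-→d4:-→d5:-→d6:-→d7:-→d8:-→d9:-→d10:-→d11:-→d12:-→d13:H0→d14:-→d15:-→d16:H2→d17:-→d18:-→d19:-→d20:-→d21:-→d22:H5→d23:-→d24:-→d25:-→d26:-→d27:-→d28:-→d29:-→d30:-→d31:-→d32:H6  best=H6
  + 207.90.191.92/32 (H6) depth=32
  ? 122.59.12.173  path d0:H3→d1:-→d2:-→d3:-→d4:-→d5:-→d6:-→d7:-→d8:-→d9:-→d10:-→d11:-→d12:-→d13:H0→d14:-→d15:-→d16:H2→d17:-→d18:-  best=H2
  ? 119.226.96.147  path d0:H3→d1:-→d2:-→d3:-→d4:-  best=H3
  + 122.59.32.0/20 (H1) depth=20
  + 207.90.191.92/32 (H4) depth=32
  ? 122.59.32.0  path d0:H3→d1:-→d2:-→d3:-→d4:-→d5:-→d6:-→d7:-→d8:-→d9:-→d10:-→d11:-→d12:-→d13:H0→d14:-→d15:-→d16:H2→d17:-→d18:-→d19:-→d20:H1→d21:-→d22:H5  best=H5
  ? 122.56.64.118  path d0:H3→d1:-→d2:-→d3:-→d4:-→d5:-→d6:-→d7:-→d8:-→d9:-→d10:-→d11:-→d12:-→d13:H0→d14:-  best=H0
  + 122.59.32.0/20 (H2) depth=20

== LOOKUPS ==
["H5","H3","H5","H0","H6","H5","H3","H6","H2","H3","H5","H0"]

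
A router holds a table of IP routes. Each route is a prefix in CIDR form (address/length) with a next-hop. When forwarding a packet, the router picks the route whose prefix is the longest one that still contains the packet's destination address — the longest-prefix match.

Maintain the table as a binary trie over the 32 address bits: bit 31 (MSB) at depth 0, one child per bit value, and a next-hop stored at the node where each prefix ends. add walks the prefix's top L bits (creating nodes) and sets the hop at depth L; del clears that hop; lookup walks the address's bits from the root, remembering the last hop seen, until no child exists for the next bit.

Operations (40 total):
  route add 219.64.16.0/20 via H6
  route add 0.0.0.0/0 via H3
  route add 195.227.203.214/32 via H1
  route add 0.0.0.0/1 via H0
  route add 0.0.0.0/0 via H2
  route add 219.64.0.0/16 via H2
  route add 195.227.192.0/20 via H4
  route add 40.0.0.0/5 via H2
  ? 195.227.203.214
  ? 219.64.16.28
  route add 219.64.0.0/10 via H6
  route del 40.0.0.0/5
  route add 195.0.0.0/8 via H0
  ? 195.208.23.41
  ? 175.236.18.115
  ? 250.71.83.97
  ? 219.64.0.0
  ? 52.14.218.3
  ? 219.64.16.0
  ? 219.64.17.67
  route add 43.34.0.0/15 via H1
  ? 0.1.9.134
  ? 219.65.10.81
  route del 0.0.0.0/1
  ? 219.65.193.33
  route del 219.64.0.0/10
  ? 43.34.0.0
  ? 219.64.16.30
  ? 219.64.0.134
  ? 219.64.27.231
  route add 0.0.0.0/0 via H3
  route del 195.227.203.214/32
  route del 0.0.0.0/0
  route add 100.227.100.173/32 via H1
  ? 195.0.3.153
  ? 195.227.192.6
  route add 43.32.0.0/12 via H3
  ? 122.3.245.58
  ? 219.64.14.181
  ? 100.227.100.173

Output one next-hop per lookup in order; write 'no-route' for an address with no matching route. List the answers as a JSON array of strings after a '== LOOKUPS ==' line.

Apply in order:
  + 219.64.16.0/20 (H6) depth=20
  + 0.0.0.0/0 (H3) depth=0
  + 195.227.203.214/32 (H1) depth=32
  + 0.0.0.0/1 (H0) depth=1
  + 0.0.0.0/0 (H2) depth=0
  + 219.64.0.0/16 (H2) depth=16
  + 195.227.192.0/20 (H4) depth=20
  + 40.0.0.0/5 (H2) depth=5
  lookup 195.227.203.214: bits 11000011111000111100101111010110 walk d0:H2→d1:-→d2:-→d3:-→d4:-→d5:-→d6:-→d7:-→d8:-→d9:-→d10:-→d11:-→d12:-→d13:-→d14:-→d15:-→d16:-→d17:-→d18:-→d19:-→d20:H4→d21:-→d22:-→d23:-→d24:-→d25:-→d26:-→d27:-→d28:-→d29:-→d30:-→d31:-→d32:H1 -> H1
  lookup 219.64.16.28: bits 11011011010000000001 walk d0:H2→d1:-→d2:-→d3:-→d4:-→d5:-→d6:-→d7:-→d8:-→d9:-→d10:-→d11:-→d12:-→d13:-→d14:-→d15:-→d16:H2→d17:-→d18:-→d19:-→d20:H6 -> H6
  + 219.64.0.0/10 (H6) depth=10
  del 40.0.0.0/5 (clear depth 5)
  + 195.0.0.0/8 (H0) depth=8
  lookup 195.208.23.41: bits 1100001111 walk d0:H2→d1:-→d2:-→d3:-→d4:-→d5:-→d6:-→d7:-→d8:H0→d9:-→d10:- -> H0
  lookup 175.236.18.115: bits 1 walk d0:H2→d1:- -> H2
  lookup 250.71.83.97: bits 11 walk d0:H2→d1:-→d2:- -> H2
  lookup 219.64.0.0: bits 1101101101000000000 walk d0:H2→d1:-→d2:-→d3:-→d4:-→d5:-→d6:-→d7:-→d8:-→d9:-→d10:H6→d11:-→d12:-→d13:-→d14:-→d15:-→d16:H2→d17:-→d18:-→d19:- -> H2
  lookup 52.14.218.3: bits 001 walk d0:H2→d1:H0→d2:-→d3:- -> H0
  lookup 219.64.16.0: bits 11011011010000000001 walk d0:H2→d1:-→d2:-→d3:-→d4:-→d5:-→d6:-→d7:-→d8:-→d9:-→d10:H6→d11:-→d12:-→d13:-→d14:-→d15:-→d16:H2→d17:-→d18:-→d19:-→d20:H6 -> H6
  lookup 219.64.17.67: bits 11011011010000000001 walk d0:H2→d1:-→d2:-→d3:-→d4:-→d5:-→d6:-→d7:-→d8:-→d9:-→d10:H6→d11:-→d12:-→d13:-→d14:-→d15:-→d16:H2→d17:-→d18:-→d19:-→d20:H6 -> H6
  + 43.34.0.0/15 (H1) depth=15
  lookup 0.1.9.134: bits 00 walk d0:H2→d1:H0→d2:- -> H0
  lookup 219.65.10.81: bits 110110110100000 walk d0:H2→d1:-→d2:-→d3:-→d4:-→d5:-→d6:-→d7:-→d8:-→d9:-→d10:H6→d11:-→d12:-→d13:-→d14:-→d15:- -> H6
  del 0.0.0.0/1 (clear depth 1)
  lookup 219.65.193.33: bits 110110110100000 walk d0:H2→d1:-→d2:-→d3:-→d4:-→d5:-→d6:-→d7:-→d8:-→d9:-→d10:H6→d11:-→d12:-→d13:-→d14:-→d15:- -> H6
  del 219.64.0.0/10 (clear depth 10)
  lookup 43.34.0.0: bits 001010110010001 walk d0:H2→d1:-→d2:-→d3:-→d4:-→d5:-→d6:-→d7:-→d8:-→d9:-→d10:-→d11:-→d12:-→d13:-→d14:-→d15:H1 -> H1
  lookup 219.64.16.30: bits 11011011010000000001 walk d0:H2→d1:-→d2:-→d3:-→d4:-→d5:-→d6:-→d7:-→d8:-→d9:-→d10:-→d11:-→d12:-→d13:-→d14:-→d15:-→d16:H2→d17:-→d18:-→d19:-→d20:H6 -> H6
  lookup 219.64.0.134: bits 1101101101000000000 walk d0:H2→d1:-→d2:-→d3:-→d4:-→d5:-→d6:-→d7:-→d8:-→d9:-→d10:-→d11:-→d12:-→d13:-→d14:-→d15:-→d16:H2→d17:-→d18:-→d19:- -> H2
  lookup 219.64.27.231: bits 11011011010000000001 walk d0:H2→d1:-→d2:-→d3:-→d4:-→d5:-→d6:-→d7:-→d8:-→d9:-→d10:-→d11:-→d12:-→d13:-→d14:-→d15:-→d16:H2→d17:-→d18:-→d19:-→d20:H6 -> H6
  + 0.0.0.0/0 (H3) depth=0
  del 195.227.203.214/32 (clear depth 32)
  del 0.0.0.0/0 (clear depth 0)
  + 100.227.100.173/32 (H1) depth=32
  lookup 195.0.3.153: bits 11000011 walk d0:-→d1:-→d2:-→d3:-→d4:-→d5:-→d6:-→d7:-→d8:H0 -> H0
  lookup 195.227.192.6: bits 11000011111000111100 walk d0:-→d1:-→d2:-→d3:-→d4:-→d5:-→d6:-→d7:-→d8:H0→d9:-→d10:-→d11:-→d12:-→d13:-→d14:-→d15:-→d16:-→d17:-→d18:-→d19:-→d20:H4 -> H4
  + 43.32.0.0/12 (H3) depth=12
  lookup 122.3.245.58: bits 011 walk d0:-→d1:-→d2:-→d3:- -> no-route
  lookup 219.64.14.181: bits 1101101101000000000 walk d0:-→d1:-→d2:-→d3:-→d4:-→d5:-→d6:-→d7:-→d8:-→d9:-→d10:-→d11:-→d12:-→d13:-→d14:-→d15:-→d16:H2→d17:-→d18:-→d19:- -> H2
  lookup 100.227.100.173: bits 01100100111000110110010010101101 walk d0:-→d1:-→d2:-→d3:-→d4:-→d5:-→d6:-→d7:-→d8:-→d9:-→d10:-→d11:-→d12:-→d13:-→d14:-→d15:-→d16:-→d17:-→d18:-→d19:-→d20:-→d21:-→d22:-→d23:-→d24:-→d25:-→d26:-→d27:-→d28:-→d29:-→d30:-→d31:-→d32:H1 -> H1

== LOOKUPS ==
["H1","H6","H0","H2","H2","H2","H0","H6","H6","H0","H6","H6","H1","H6","H2","H6","H0","H4","no-route","H2","H1"]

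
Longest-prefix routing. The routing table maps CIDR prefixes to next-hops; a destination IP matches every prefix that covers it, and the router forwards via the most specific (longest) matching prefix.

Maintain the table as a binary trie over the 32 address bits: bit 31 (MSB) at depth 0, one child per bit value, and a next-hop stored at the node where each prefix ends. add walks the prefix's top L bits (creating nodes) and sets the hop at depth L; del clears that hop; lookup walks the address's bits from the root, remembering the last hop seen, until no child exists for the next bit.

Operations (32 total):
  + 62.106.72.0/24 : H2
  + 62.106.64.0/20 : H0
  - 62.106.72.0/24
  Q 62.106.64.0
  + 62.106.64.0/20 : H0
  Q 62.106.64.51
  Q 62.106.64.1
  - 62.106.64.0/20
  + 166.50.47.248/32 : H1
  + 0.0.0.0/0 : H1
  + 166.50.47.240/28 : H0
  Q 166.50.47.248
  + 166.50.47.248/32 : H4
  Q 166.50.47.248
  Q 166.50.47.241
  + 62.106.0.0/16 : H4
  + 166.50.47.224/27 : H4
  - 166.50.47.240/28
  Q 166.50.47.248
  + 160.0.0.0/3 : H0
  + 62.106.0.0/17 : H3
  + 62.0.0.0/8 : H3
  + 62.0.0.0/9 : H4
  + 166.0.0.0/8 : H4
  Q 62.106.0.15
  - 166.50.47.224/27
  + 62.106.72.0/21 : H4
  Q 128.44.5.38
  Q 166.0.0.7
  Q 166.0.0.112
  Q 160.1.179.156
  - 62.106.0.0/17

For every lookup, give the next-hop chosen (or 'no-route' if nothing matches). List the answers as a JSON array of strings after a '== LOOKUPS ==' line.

Apply in order:
  add 62.106.72.0/24 -> H2 at depth 24
  add 62.106.64.0/20 -> H0 at depth 20
  del 62.106.72.0/24 (clear depth 24)
  Q 62.106.64.0: descend 00111110011010100100 ; hops seen [H0] ; pick H0
  add 62.106.64.0/20 -> H0 at depth 20
  Q 62.106.64.51: descend 00111110011010100100 ; hops seen [H0] ; pick H0
  Q 62.106.64.1: descend 00111110011010100100 ; hops seen [H0] ; pick H0
  del 62.106.64.0/20 (clear depth 20)
  add 166.50.47.248/32 -> H1 at depth 32
  add 0.0.0.0/0 -> H1 at depth 0
  add 166.50.47.240/28 -> H0 at depth 28
  Q 166.50.47.248: descend 10100110001100100010111111111000 ; hops seen [H1,H0,H1] ; pick H1
  add 166.50.47.248/32 -> H4 at depth 32
  Q 166.50.47.248: descend 10100110001100100010111111111000 ; hops seen [H1,H0,H4] ; pick H4
  Q 166.50.47.241: descend 1010011000110010001011111111 ; hops seen [H1,H0] ; pick H0
  add 62.106.0.0/16 -> H4 at depth 16
  add 166.50.47.224/27 -> H4 at depth 27
  del 166.50.47.240/28 (clear depth 28)
  Q 166.50.47.248: descend 10100110001100100010111111111000 ; hops seen [H1,H4,H4] ; pick H4
  add 160.0.0.0/3 -> H0 at depth 3
  add 62.106.0.0/17 -> H3 at depth 17
  add 62.0.0.0/8 -> H3 at depth 8
  add 62.0.0.0/9 -> H4 at depth 9
  add 166.0.0.0/8 -> H4 at depth 8
  Q 62.106.0.15: descend 00111110011010100 ; hops seen [H1,H3,H4,H4,H3] ; pick H3
  del 166.50.47.224/27 (clear depth 27)
  add 62.106.72.0/21 -> H4 at depth 21
  Q 128.44.5.38: descend 10 ; hops seen [H1] ; pick H1
  Q 166.0.0.7: descend 1010011000 ; hops seen [H1,H0,H4] ; pick H4
  Q 166.0.0.112: descend 1010011000 ; hops seen [H1,H0,H4] ; pick H4
  Q 160.1.179.156: descend 10100 ; hops seen [H1,H0] ; pick H0
  del 62.106.0.0/17 (clear depth 17)

== LOOKUPS ==
["H0","H0","H0","H1","H4","H0","H4","H3","H1","H4","H4","H0"]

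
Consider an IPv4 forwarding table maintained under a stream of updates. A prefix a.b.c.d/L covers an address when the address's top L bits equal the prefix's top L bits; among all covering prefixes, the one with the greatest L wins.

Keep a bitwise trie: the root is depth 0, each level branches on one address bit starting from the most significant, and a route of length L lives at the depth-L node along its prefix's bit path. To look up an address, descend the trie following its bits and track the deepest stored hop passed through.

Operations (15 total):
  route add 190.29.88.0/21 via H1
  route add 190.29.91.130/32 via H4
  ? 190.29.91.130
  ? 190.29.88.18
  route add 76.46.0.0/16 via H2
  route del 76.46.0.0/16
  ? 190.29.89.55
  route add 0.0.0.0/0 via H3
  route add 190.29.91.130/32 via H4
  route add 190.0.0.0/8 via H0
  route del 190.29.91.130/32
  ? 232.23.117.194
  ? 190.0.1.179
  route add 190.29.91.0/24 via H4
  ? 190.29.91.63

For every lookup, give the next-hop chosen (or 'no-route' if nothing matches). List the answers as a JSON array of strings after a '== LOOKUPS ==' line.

Trace:
  + 190.29.88.0/21 (H1) depth=21
  + 190.29.91.130/32 (H4) depth=32
  lookup 190.29.91.130: bits 10111110000111010101101110000010 walk d0:-→d1:-→d2:-→d3:-→d4:-→d5:-→d6:-→d7:-→d8:-→d9:-→d10:-→d11:-→d12:-→d13:-→d14:-→d15:-→d16:-→d17:-→d18:-→d19:-→d20:-→d21:H1→d22:-→d23:-→d24:-→d25:-→d26:-→d27:-→d28:-→d29:-→d30:-→d31:-→d32:H4 -> H4
  lookup 190.29.88.18: bits 1011111000011101010110 walk d0:-→d1:-→d2:-→d3:-→d4:-→d5:-→d6:-→d7:-→d8:-→d9:-→d10:-→d11:-→d12:-→d13:-→d14:-→d15:-→d16:-→d17:-→d18:-→d19:-→d20:-→d21:H1→d22:- -> H1
  + 76.46.0.0/16 (H2) depth=16
  - 76.46.0.0/16 clear@16
  lookup 190.29.89.55: bits 1011111000011101010110 walk d0:-→d1:-→d2:-→d3:-→d4:-→d5:-→d6:-→d7:-→d8:-→d9:-→d10:-→d11:-→d12:-→d13:-→d14:-→d15:-→d16:-→d17:-→d18:-→d19:-→d20:-→d21:H1→d22:- -> H1
  + 0.0.0.0/0 (H3) depth=0
  + 190.29.91.130/32 (H4) depth=32
  + 190.0.0.0/8 (H0) depth=8
  - 190.29.91.130/32 clear@32
  lookup 232.23.117.194: bits 1 walk d0:H3→d1:- -> H3
  lookup 190.0.1.179: bits 10111110000 walk d0:H3→d1:-→d2:-→d3:-→d4:-→d5:-→d6:-→d7:-→d8:H0→d9:-→d10:-→d11:- -> H0
  + 190.29.91.0/24 (H4) depth=24
  lookup 190.29.91.63: bits 101111100001110101011011 walk d0:H3→d1:-→d2:-→d3:-→d4:-→d5:-→d6:-→d7:-→d8:H0→d9:-→d10:-→d11:-→d12:-→d13:-→d14:-→d15:-→d16:-→d17:-→d18:-→d19:-→d20:-→d21:H1→d22:-→d23:-→d24:H4 -> H4

== LOOKUPS ==
["H4","H1","H1","H3","H0","H4"]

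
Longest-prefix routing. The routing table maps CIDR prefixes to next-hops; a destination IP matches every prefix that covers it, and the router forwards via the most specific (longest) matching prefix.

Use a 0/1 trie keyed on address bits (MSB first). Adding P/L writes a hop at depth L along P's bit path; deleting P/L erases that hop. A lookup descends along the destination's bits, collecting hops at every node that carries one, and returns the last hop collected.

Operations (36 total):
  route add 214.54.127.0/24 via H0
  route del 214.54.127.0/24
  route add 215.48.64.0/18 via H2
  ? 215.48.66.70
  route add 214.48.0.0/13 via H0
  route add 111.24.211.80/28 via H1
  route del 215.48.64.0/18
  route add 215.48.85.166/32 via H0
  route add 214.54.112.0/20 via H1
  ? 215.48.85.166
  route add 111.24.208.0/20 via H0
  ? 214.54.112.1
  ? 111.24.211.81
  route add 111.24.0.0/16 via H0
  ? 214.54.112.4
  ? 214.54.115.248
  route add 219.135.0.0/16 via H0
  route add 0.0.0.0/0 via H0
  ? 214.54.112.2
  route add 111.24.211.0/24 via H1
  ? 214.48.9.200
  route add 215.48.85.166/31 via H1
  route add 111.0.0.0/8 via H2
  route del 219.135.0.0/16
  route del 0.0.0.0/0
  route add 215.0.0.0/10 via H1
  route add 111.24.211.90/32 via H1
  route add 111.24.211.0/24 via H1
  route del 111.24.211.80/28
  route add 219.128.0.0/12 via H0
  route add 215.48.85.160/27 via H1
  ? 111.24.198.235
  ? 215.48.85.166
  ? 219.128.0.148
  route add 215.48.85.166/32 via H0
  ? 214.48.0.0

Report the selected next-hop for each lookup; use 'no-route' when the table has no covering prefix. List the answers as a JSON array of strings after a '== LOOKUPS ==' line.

Apply in order:
  + 214.54.127.0/24 (H0) depth=24
  - 214.54.127.0/24 clear@24
  + 215.48.64.0/18 (H2) depth=18
  ? 215.48.66.70  path d0:-→d1:-→d2:-→d3:-→d4:-→d5:-→d6:-→d7:-→d8:-→d9:-→d10:-→d11:-→d12:-→d13:-→d14:-→d15:-→d16:-→d17:-→d18:H2  best=H2
  + 214.48.0.0/13 (H0) depth=13
  + 111.24.211.80/28 (H1) depth=28
  - 215.48.64.0/18 clear@18
  + 215.48.85.166/32 (H0) depth=32
  + 214.54.112.0/20 (H1) depth=20
  ? 215.48.85.166  path d0:-→d1:-→d2:-→d3:-→d4:-→d5:-→d6:-→d7:-→d8:-→d9:-→d10:-→d11:-→d12:-→d13:-→d14:-→d15:-→d16:-→d17:-→d18:-→d19:-→d20:-→d21:-→d22:-→d23:-→d24:-→d25:-→d26:-→d27:-→d28:-→d29:-→d30:-→d31:-→d32:H0  best=H0
  + 111.24.208.0/20 (H0) depth=20
  ? 214.54.112.1  path d0:-→d1:-→d2:-→d3:-→d4:-→d5:-→d6:-→d7:-→d8:-→d9:-→d10:-→d11:-→d12:-→d13:H0→d14:-→d15:-→d16:-→d17:-→d18:-→d19:-→d20:H1  best=H1
  ? 111.24.211.81  path d0:-→d1:-→d2:-→d3:-→d4:-→d5:-→d6:-→d7:-→d8:-→d9:-→d10:-→d11:-→d12:-→d13:-→d14:-→d15:-→d16:-→d17:-→d18:-→d19:-→d20:H0→d21:-→d22:-→d23:-→d24:-→d25:-→d26:-→d27:-→d28:H1  best=H1
  + 111.24.0.0/16 (H0) depth=16
  ? 214.54.112.4  path d0:-→d1:-→d2:-→d3:-→d4:-→d5:-→d6:-→d7:-→d8:-→d9:-→d10:-→d11:-→d12:-→d13:H0→d14:-→d15:-→d16:-→d17:-→d18:-→d19:-→d20:H1  best=H1
  ? 214.54.115.248  path d0:-→d1:-→d2:-→d3:-→d4:-→d5:-→d6:-→d7:-→d8:-→d9:-→d10:-→d11:-→d12:-→d13:H0→d14:-→d15:-→d16:-→d17:-→d18:-→d19:-→d20:H1  best=H1
  + 219.135.0.0/16 (H0) depth=16
  + 0.0.0.0/0 (H0) depth=0
  ? 214.54.112.2  path d0:H0→d1:-→d2:-→d3:-→d4:-→d5:-→d6:-→d7:-→d8:-→d9:-→d10:-→d11:-→d12:-→d13:H0→d14:-→d15:-→d16:-→d17:-→d18:-→d19:-→d20:H1  best=H1
  + 111.24.211.0/24 (H1) depth=24
  ? 214.48.9.200  path d0:H0→d1:-→d2:-→d3:-→d4:-→d5:-→d6:-→d7:-→d8:-→d9:-→d10:-→d11:-→d12:-→d13:H0  best=H0
  + 215.48.85.166/31 (H1) depth=31
  + 111.0.0.0/8 (H2) depth=8
  - 219.135.0.0/16 clear@16
  - 0.0.0.0/0 clear@0
  + 215.0.0.0/10 (H1) depth=10
  + 111.24.211.90/32 (H1) depth=32
  + 111.24.211.0/24 (H1) depth=24
  - 111.24.211.80/28 clear@28
  + 219.128.0.0/12 (H0) depth=12
  + 215.48.85.160/27 (H1) depth=27
  ? 111.24.198.235  path d0:-→d1:-→d2:-→d3:-→d4:-→d5:-→d6:-→d7:-→d8:H2→d9:-→d10:-→d11:-→d12:-→d13:-→d14:-→d15:-→d16:H0→d17:-→d18:-→d19:-  best=H0
  ? 215.48.85.166  path d0:-→d1:-→d2:-→d3:-→d4:-→d5:-→d6:-→d7:-→d8:-→d9:-→d10:H1→d11:-→d12:-→d13:-→d14:-→d15:-→d16:-→d17:-→d18:-→d19:-→d20:-→d21:-→d22:-→d23:-→d24:-→d25:-→d26:-→d27:H1→d28:-→d29:-→d30:-→d31:H1→d32:H0  best=H0
  ? 219.128.0.148  path d0:-→d1:-→d2:-→d3:-→d4:-→d5:-→d6:-→d7:-→d8:-→d9:-→d10:-→d11:-→d12:H0→d13:-  best=H0
  + 215.48.85.166/32 (H0) depth=32
  ? 214.48.0.0  path d0:-→d1:-→d2:-→d3:-→d4:-→d5:-→d6:-→d7:-→d8:-→d9:-→d10:-→d11:-→d12:-→d13:H0  best=H0

== LOOKUPS ==
["H2","H0","H1","H1","H1","H1","H1","H0","H0","H0","H0","H0"]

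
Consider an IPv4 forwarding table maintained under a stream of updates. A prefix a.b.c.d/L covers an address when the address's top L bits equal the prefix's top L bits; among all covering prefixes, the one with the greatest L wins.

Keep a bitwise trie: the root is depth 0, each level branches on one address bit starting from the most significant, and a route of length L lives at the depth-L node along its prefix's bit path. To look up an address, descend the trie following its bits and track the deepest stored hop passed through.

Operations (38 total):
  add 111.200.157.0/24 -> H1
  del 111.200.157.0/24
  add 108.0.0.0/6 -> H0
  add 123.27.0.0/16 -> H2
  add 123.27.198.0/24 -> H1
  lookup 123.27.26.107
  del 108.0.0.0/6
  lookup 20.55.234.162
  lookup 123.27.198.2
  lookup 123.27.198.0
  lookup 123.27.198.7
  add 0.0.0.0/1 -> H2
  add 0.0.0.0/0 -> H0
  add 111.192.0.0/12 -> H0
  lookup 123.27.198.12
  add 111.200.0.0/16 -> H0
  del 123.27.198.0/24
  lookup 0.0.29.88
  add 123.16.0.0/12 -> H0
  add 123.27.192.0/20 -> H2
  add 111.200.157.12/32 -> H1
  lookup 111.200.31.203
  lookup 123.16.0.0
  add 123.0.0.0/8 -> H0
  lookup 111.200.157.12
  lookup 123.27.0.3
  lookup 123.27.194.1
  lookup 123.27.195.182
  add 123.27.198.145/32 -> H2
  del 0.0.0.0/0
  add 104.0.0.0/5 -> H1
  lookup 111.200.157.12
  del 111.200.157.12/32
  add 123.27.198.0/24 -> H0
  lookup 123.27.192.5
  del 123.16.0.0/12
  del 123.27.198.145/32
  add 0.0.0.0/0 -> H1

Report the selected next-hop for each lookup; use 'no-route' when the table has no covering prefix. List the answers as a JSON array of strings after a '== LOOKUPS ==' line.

Apply in order:
  + 111.200.157.0/24 (H1) depth=24
  - 111.200.157.0/24 clear@24
  + 108.0.0.0/6 (H0) depth=6
  + 123.27.0.0/16 (H2) depth=16
  + 123.27.198.0/24 (H1) depth=24
  Q 123.27.26.107: descend 0111101100011011 ; hops seen [H2] ; pick H2
  - 108.0.0.0/6 clear@6
  Q 20.55.234.162: descend 0 ; hops seen [∅] ; pick no-route
  Q 123.27.198.2: descend 011110110001101111000110 ; hops seen [H2,H1] ; pick H1
  Q 123.27.198.0: descend 011110110001101111000110 ; hops seen [H2,H1] ; pick H1
  Q 123.27.198.7: descend 011110110001101111000110 ; hops seen [H2,H1] ; pick H1
  + 0.0.0.0/1 (H2) depth=1
  + 0.0.0.0/0 (H0) depth=0
  + 111.192.0.0/12 (H0) depth=12
  Q 123.27.198.12: descend 011110110001101111000110 ; hops seen [H0,H2,H2,H1] ; pick H1
  + 111.200.0.0/16 (H0) depth=16
  - 123.27.198.0/24 clear@24
  Q 0.0.29.88: descend 0 ; hops seen [H0,H2] ; pick H2
  + 123.16.0.0/12 (H0) depth=12
  + 123.27.192.0/20 (H2) depth=20
  + 111.200.157.12/32 (H1) depth=32
  Q 111.200.31.203: descend 0110111111001000 ; hops seen [H0,H2,H0,H0] ; pick H0
  Q 123.16.0.0: descend 011110110001 ; hops seen [H0,H2,H0] ; pick H0
  + 123.0.0.0/8 (H0) depth=8
  Q 111.200.157.12: descend 01101111110010001001110100001100 ; hops seen [H0,H2,H0,H0,H1] ; pick H1
  Q 123.27.0.3: descend 0111101100011011 ; hops seen [H0,H2,H0,H0,H2] ; pick H2
  Q 123.27.194.1: descend 011110110001101111000 ; hops seen [H0,H2,H0,H0,H2,H2] ; pick H2
  Q 123.27.195.182: descend 011110110001101111000 ; hops seen [H0,H2,H0,H0,H2,H2] ; pick H2
  + 123.27.198.145/32 (H2) depth=32
  - 0.0.0.0/0 clear@0
  + 104.0.0.0/5 (H1) depth=5
  Q 111.200.157.12: descend 01101111110010001001110100001100 ; hops seen [H2,H1,H0,H0,H1] ; pick H1
  - 111.200.157.12/32 clear@32
  + 123.27.198.0/24 (H0) depth=24
  Q 123.27.192.5: descend 011110110001101111000 ; hops seen [H2,H0,H0,H2,H2] ; pick H2
  - 123.16.0.0/12 clear@12
  - 123.27.198.145/32 clear@32
  + 0.0.0.0/0 (H1) depth=0

== LOOKUPS ==
["H2","no-route","H1","H1","H1","H1","H2","H0","H0","H1","H2","H2","H2","H1","H2"]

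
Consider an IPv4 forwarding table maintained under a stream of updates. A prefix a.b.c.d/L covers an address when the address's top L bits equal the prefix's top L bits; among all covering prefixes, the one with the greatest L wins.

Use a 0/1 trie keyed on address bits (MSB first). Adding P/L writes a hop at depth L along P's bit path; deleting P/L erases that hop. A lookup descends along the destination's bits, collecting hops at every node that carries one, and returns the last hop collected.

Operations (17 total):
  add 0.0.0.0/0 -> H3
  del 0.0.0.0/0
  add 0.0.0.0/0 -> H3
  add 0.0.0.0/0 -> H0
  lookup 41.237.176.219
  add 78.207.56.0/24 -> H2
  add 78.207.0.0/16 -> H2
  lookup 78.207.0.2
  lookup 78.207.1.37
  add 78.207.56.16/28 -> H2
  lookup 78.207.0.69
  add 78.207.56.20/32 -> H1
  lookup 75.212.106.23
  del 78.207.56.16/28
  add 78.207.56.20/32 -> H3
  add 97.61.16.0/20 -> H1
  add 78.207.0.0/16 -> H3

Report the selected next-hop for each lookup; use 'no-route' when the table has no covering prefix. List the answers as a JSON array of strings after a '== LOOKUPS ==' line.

Trace:
  + 0.0.0.0/0 (H3) depth=0
  del 0.0.0.0/0 (clear depth 0)
  + 0.0.0.0/0 (H3) depth=0
  + 0.0.0.0/0 (H0) depth=0
  lookup 41.237.176.219: bits ε walk d0:H0 -> H0
  + 78.207.56.0/24 (H2) depth=24
  + 78.207.0.0/16 (H2) depth=16
  lookup 78.207.0.2: bits 010011101100111100 walk d0:H0→d1:-→d2:-→d3:-→d4:-→d5:-→d6:-→d7:-→d8:-→d9:-→d10:-→d11:-→d12:-→d13:-→d14:-→d15:-→d16:H2→d17:-→d18:- -> H2
  lookup 78.207.1.37: bits 010011101100111100 walk d0:H0→d1:-→d2:-→d3:-→d4:-→d5:-→d6:-→d7:-→d8:-→d9:-→d10:-→d11:-→d12:-→d13:-→d14:-→d15:-→d16:H2→d17:-→d18:- -> H2
  + 78.207.56.16/28 (H2) depth=28
  lookup 78.207.0.69: bits 010011101100111100 walk d0:H0→d1:-→d2:-→d3:-→d4:-→d5:-→d6:-→d7:-→d8:-→d9:-→d10:-→d11:-→d12:-→d13:-→d14:-→d15:-→d16:H2→d17:-→d18:- -> H2
  + 78.207.56.20/32 (H1) depth=32
  lookup 75.212.106.23: bits 01001 walk d0:H0→d1:-→d2:-→d3:-→d4:-→d5:- -> H0
  del 78.207.56.16/28 (clear depth 28)
  + 78.207.56.20/32 (H3) depth=32
  + 97.61.16.0/20 (H1) depth=20
  + 78.207.0.0/16 (H3) depth=16

== LOOKUPS ==
["H0","H2","H2","H2","H0"]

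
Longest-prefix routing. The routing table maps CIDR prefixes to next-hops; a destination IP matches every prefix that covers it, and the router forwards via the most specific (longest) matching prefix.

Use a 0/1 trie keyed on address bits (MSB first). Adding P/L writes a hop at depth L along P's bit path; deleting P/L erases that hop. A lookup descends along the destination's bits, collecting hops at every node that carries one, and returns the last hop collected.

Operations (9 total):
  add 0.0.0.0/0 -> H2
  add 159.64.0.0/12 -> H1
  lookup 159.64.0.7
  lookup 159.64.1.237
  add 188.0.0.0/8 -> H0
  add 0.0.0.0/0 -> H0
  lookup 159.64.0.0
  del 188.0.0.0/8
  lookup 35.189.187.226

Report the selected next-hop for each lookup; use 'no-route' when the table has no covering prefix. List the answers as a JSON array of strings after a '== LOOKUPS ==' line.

Process each operation:
  + 0.0.0.0/0 (H2) depth=0
  + 159.64.0.0/12 (H1) depth=12
  lookup 159.64.0.7: bits 100111110100 walk d0:H2→d1:-→d2:-→d3:-→d4:-→d5:-→d6:-→d7:-→d8:-→d9:-→d10:-→d11:-→d12:H1 -> H1
  lookup 159.64.1.237: bits 100111110100 walk d0:H2→d1:-→d2:-→d3:-→d4:-→d5:-→d6:-→d7:-→d8:-→d9:-→d10:-→d11:-→d12:H1 -> H1
  + 188.0.0.0/8 (H0) depth=8
  + 0.0.0.0/0 (H0) depth=0
  lookup 159.64.0.0: bits 100111110100 walk d0:H0→d1:-→d2:-→d3:-→d4:-→d5:-→d6:-→d7:-→d8:-→d9:-→d10:-→d11:-→d12:H1 -> H1
  - 188.0.0.0/8 clear@8
  lookup 35.189.187.226: bits ε walk d0:H0 -> H0

== LOOKUPS ==
["H1","H1","H1","H0"]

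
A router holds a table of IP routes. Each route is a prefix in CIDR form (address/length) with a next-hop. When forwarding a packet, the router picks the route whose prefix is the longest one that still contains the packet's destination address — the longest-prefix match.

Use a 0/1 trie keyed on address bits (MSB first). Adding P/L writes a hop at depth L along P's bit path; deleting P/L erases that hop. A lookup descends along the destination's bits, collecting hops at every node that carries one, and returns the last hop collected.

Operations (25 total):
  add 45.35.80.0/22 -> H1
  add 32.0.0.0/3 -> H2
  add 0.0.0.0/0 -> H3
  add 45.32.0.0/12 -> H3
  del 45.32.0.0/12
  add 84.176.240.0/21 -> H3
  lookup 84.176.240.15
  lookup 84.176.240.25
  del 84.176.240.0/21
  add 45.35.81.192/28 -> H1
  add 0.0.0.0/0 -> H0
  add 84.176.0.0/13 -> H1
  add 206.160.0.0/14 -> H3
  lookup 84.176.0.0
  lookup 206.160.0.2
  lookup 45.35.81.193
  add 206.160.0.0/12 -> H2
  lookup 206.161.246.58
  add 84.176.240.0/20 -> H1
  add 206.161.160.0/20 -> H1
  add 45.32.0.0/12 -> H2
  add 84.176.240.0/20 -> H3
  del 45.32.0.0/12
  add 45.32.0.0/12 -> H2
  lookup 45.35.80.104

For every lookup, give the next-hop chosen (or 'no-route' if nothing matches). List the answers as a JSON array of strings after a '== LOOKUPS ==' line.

Apply in order:
  + 45.35.80.0/22 (H1) depth=22
  + 32.0.0.0/3 (H2) depth=3
  + 0.0.0.0/0 (H3) depth=0
  + 45.32.0.0/12 (H3) depth=12
  - 45.32.0.0/12 clear@12
  + 84.176.240.0/21 (H3) depth=21
  ? 84.176.240.15  path d0:H3→d1:-→d2:-→d3:-→d4:-→d5:-→d6:-→d7:-→d8:-→d9:-→d10:-→d11:-→d12:-→d13:-→d14:-→d15:-→d16:-→d17:-→d18:-→d19:-→d20:-→d21:H3  best=H3
  ? 84.176.240.25  path d0:H3→d1:-→d2:-→d3:-→d4:-→d5:-→d6:-→d7:-→d8:-→d9:-→d10:-→d11:-→d12:-→d13:-→d14:-→d15:-→d16:-→d17:-→d18:-→d19:-→d20:-→d21:H3  best=H3
  - 84.176.240.0/21 clear@21
  + 45.35.81.192/28 (H1) depth=28
  + 0.0.0.0/0 (H0) depth=0
  + 84.176.0.0/13 (H1) depth=13
  + 206.160.0.0/14 (H3) depth=14
  ? 84.176.0.0  path d0:H0→d1:-→d2:-→d3:-→d4:-→d5:-→d6:-→d7:-→d8:-→d9:-→d10:-→d11:-→d12:-→d13:H1→d14:-→d15:-→d16:-  best=H1
  ? 206.160.0.2  path d0:H0→d1:-→d2:-→d3:-→d4:-→d5:-→d6:-→d7:-→d8:-→d9:-→d10:-→d11:-→d12:-→d13:-→d14:H3  best=H3
  ? 45.35.81.193  path d0:H0→d1:-→d2:-→d3:H2→d4:-→d5:-→d6:-→d7:-→d8:-→d9:-→d10:-→d11:-→d12:-→d13:-→d14:-→d15:-→d16:-→d17:-→d18:-→d19:-→d20:-→d21:-→d22:H1→d23:-→d24:-→d25:-→d26:-→d27:-→d28:H1  best=H1
  + 206.160.0.0/12 (H2) depth=12
  ? 206.161.246.58  path d0:H0→d1:-→d2:-→d3:-→d4:-→d5:-→d6:-→d7:-→d8:-→d9:-→d10:-→d11:-→d12:H2→d13:-→d14:H3  best=H3
  + 84.176.240.0/20 (H1) depth=20
  + 206.161.160.0/20 (H1) depth=20
  + 45.32.0.0/12 (H2) depth=12
  + 84.176.240.0/20 (H3) depth=20
  - 45.32.0.0/12 clear@12
  + 45.32.0.0/12 (H2) depth=12
  ? 45.35.80.104  path d0:H0→d1:-→d2:-→d3:H2→d4:-→d5:-→d6:-→d7:-→d8:-→d9:-→d10:-→d11:-→d12:H2→d13:-→d14:-→d15:-→d16:-→d17:-→d18:-→d19:-→d20:-→d21:-→d22:H1→d23:-  best=H1

== LOOKUPS ==
["H3","H3","H1","H3","H1","H3","H1"]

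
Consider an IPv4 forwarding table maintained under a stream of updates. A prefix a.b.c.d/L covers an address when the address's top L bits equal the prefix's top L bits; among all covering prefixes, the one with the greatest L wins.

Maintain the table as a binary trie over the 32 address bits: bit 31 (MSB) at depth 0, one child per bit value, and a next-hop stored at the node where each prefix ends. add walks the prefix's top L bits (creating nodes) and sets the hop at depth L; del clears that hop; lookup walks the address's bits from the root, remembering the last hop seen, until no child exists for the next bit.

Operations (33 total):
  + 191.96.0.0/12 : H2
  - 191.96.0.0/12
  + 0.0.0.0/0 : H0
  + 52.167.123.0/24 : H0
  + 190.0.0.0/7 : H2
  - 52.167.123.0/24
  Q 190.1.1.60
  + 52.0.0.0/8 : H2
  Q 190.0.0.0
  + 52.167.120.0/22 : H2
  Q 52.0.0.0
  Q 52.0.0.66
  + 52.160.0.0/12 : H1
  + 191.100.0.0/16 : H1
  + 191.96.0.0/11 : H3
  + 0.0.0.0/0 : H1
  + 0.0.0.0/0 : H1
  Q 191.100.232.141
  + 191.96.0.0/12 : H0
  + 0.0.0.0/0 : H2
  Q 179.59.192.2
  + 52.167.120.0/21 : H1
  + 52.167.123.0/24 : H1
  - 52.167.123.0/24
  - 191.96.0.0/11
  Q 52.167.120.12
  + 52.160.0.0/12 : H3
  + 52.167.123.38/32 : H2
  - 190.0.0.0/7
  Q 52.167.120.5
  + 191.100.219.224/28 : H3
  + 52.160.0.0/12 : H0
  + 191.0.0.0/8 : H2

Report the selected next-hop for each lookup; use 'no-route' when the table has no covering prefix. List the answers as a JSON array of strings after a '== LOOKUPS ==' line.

Trace:
  add 191.96.0.0/12 -> H2 at depth 12
  del 191.96.0.0/12 (clear depth 12)
  add 0.0.0.0/0 -> H0 at depth 0
  add 52.167.123.0/24 -> H0 at depth 24
  add 190.0.0.0/7 -> H2 at depth 7
  del 52.167.123.0/24 (clear depth 24)
  Q 190.1.1.60: descend 1011111 ; hops seen [H0,H2] ; pick H2
  add 52.0.0.0/8 -> H2 at depth 8
  Q 190.0.0.0: descend 1011111 ; hops seen [H0,H2] ; pick H2
  add 52.167.120.0/22 -> H2 at depth 22
  Q 52.0.0.0: descend 00110100 ; hops seen [H0,H2] ; pick H2
  Q 52.0.0.66: descend 00110100 ; hops seen [H0,H2] ; pick H2
  add 52.160.0.0/12 -> H1 at depth 12
  add 191.100.0.0/16 -> H1 at depth 16
  add 191.96.0.0/11 -> H3 at depth 11
  add 0.0.0.0/0 -> H1 at depth 0
  add 0.0.0.0/0 -> H1 at depth 0
  Q 191.100.232.141: descend 1011111101100100 ; hops seen [H1,H2,H3,H1] ; pick H1
  add 191.96.0.0/12 -> H0 at depth 12
  add 0.0.0.0/0 -> H2 at depth 0
  Q 179.59.192.2: descend 1011 ; hops seen [H2] ; pick H2
  add 52.167.120.0/21 -> H1 at depth 21
  add 52.167.123.0/24 -> H1 at depth 24
  del 52.167.123.0/24 (clear depth 24)
  del 191.96.0.0/11 (clear depth 11)
  Q 52.167.120.12: descend 0011010010100111011110 ; hops seen [H2,H2,H1,H1,H2] ; pick H2
  add 52.160.0.0/12 -> H3 at depth 12
  add 52.167.123.38/32 -> H2 at depth 32
  del 190.0.0.0/7 (clear depth 7)
  Q 52.167.120.5: descend 0011010010100111011110 ; hops seen [H2,H2,H3,H1,H2] ; pick H2
  add 191.100.219.224/28 -> H3 at depth 28
  add 52.160.0.0/12 -> H0 at depth 12
  add 191.0.0.0/8 -> H2 at depth 8

== LOOKUPS ==
["H2","H2","H2","H2","H1","H2","H2","H2"]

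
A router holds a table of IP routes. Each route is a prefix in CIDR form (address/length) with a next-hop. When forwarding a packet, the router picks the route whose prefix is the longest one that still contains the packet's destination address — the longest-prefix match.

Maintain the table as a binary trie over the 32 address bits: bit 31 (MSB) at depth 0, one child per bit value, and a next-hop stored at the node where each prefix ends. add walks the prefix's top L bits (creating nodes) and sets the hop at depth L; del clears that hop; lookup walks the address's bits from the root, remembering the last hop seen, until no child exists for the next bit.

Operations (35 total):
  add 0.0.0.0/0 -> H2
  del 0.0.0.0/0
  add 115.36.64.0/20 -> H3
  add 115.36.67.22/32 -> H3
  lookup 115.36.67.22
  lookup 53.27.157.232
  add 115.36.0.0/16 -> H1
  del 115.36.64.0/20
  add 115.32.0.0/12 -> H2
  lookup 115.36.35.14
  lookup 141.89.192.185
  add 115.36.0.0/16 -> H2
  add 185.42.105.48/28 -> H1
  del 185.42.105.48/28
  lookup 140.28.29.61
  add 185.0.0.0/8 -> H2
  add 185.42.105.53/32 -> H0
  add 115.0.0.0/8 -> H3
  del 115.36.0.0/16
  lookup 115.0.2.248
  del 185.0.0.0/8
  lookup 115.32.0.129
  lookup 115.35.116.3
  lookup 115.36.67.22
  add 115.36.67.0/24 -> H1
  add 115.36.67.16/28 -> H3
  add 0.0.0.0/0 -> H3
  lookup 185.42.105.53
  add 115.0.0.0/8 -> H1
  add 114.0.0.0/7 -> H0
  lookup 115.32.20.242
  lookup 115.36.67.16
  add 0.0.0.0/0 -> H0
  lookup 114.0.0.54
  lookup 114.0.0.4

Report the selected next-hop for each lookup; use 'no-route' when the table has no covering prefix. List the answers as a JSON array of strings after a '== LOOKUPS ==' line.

Trace:
  + 0.0.0.0/0 (H2) depth=0
  - 0.0.0.0/0 clear@0
  + 115.36.64.0/20 (H3) depth=20
  + 115.36.67.22/32 (H3) depth=32
  ? 115.36.67.22  path d0:-→d1:-→d2:-→d3:-→d4:-→d5:-→d6:-→d7:-→d8:-→d9:-→d10:-→d11:-→d12:-→d13:-→d14:-→d15:-→d16:-→d17:-→d18:-→d19:-→d20:H3→d21:-→d22:-→d23:-→d24:-→d25:-→d26:-→d27:-→d28:-→d29:-→d30:-→d31:-→d32:H3  best=H3
  ? 53.27.157.232  path d0:-→d1:-  best=no-route
  + 115.36.0.0/16 (H1) depth=16
  - 115.36.64.0/20 clear@20
  + 115.32.0.0/12 (H2) depth=12
  ? 115.36.35.14  path d0:-→d1:-→d2:-→d3:-→d4:-→d5:-→d6:-→d7:-→d8:-→d9:-→d10:-→d11:-→d12:H2→d13:-→d14:-→d15:-→d16:H1→d17:-  best=H1
  ? 141.89.192.185  path d0:-  best=no-route
  + 115.36.0.0/16 (H2) depth=16
  + 185.42.105.48/28 (H1) depth=28
  - 185.42.105.48/28 clear@28
  ? 140.28.29.61  path d0:-→d1:-→d2:-  best=no-route
  + 185.0.0.0/8 (H2) depth=8
  + 185.42.105.53/32 (H0) depth=32
  + 115.0.0.0/8 (H3) depth=8
  - 115.36.0.0/16 clear@16
  ? 115.0.2.248  path d0:-→d1:-→d2:-→d3:-→d4:-→d5:-→d6:-→d7:-→d8:H3→d9:-→d10:-  best=H3
  - 185.0.0.0/8 clear@8
  ? 115.32.0.129  path d0:-→d1:-→d2:-→d3:-→d4:-→d5:-→d6:-→d7:-→d8:H3→d9:-→d10:-→d11:-→d12:H2→d13:-  best=H2
  ? 115.35.116.3  path d0:-→d1:-→d2:-→d3:-→d4:-→d5:-→d6:-→d7:-→d8:H3→d9:-→d10:-→d11:-→d12:H2→d13:-  best=H2
  ? 115.36.67.22  path d0:-→d1:-→d2:-→d3:-→d4:-→d5:-→d6:-→d7:-→d8:H3→d9:-→d10:-→d11:-→d12:H2→d13:-→d14:-→d15:-→d16:-→d17:-→d18:-→d19:-→d20:-→d21:-→d22:-→d23:-→d24:-→d25:-→d26:-→d27:-→d28:-→d29:-→d30:-→d31:-→d32:H3  best=H3
  + 115.36.67.0/24 (H1) depth=24
  + 115.36.67.16/28 (H3) depth=28
  + 0.0.0.0/0 (H3) depth=0
  ? 185.42.105.53  path d0:H3→d1:-→d2:-→d3:-→d4:-→d5:-→d6:-→d7:-→d8:-→d9:-→d10:-→d11:-→d12:-→d13:-→d14:-→d15:-→d16:-→d17:-→d18:-→d19:-→d20:-→d21:-→d22:-→d23:-→d24:-→d25:-→d26:-→d27:-→d28:-→d29:-→d30:-→d31:-→d32:H0  best=H0
  + 115.0.0.0/8 (H1) depth=8
  + 114.0.0.0/7 (H0) depth=7
  ? 115.32.20.242  path d0:H3→d1:-→d2:-→d3:-→d4:-→d5:-→d6:-→d7:H0→d8:H1→d9:-→d10:-→d11:-→d12:H2→d13:-  best=H2
  ? 115.36.67.16  path d0:H3→d1:-→d2:-→d3:-→d4:-→d5:-→d6:-→d7:H0→d8:H1→d9:-→d10:-→d11:-→d12:H2→d13:-→d14:-→d15:-→d16:-→d17:-→d18:-→d19:-→d20:-→d21:-→d22:-→d23:-→d24:H1→d25:-→d26:-→d27:-→d28:H3→d29:-  best=H3
  + 0.0.0.0/0 (H0) depth=0
  ? 114.0.0.54  path d0:H0→d1:-→d2:-→d3:-→d4:-→d5:-→d6:-→d7:H0  best=H0
  ? 114.0.0.4  path d0:H0→d1:-→d2:-→d3:-→d4:-→d5:-→d6:-→d7:H0  best=H0

== LOOKUPS ==
["H3","no-route","H1","no-route","no-route","H3","H2","H2","H3","H0","H2","H3","H0","H0"]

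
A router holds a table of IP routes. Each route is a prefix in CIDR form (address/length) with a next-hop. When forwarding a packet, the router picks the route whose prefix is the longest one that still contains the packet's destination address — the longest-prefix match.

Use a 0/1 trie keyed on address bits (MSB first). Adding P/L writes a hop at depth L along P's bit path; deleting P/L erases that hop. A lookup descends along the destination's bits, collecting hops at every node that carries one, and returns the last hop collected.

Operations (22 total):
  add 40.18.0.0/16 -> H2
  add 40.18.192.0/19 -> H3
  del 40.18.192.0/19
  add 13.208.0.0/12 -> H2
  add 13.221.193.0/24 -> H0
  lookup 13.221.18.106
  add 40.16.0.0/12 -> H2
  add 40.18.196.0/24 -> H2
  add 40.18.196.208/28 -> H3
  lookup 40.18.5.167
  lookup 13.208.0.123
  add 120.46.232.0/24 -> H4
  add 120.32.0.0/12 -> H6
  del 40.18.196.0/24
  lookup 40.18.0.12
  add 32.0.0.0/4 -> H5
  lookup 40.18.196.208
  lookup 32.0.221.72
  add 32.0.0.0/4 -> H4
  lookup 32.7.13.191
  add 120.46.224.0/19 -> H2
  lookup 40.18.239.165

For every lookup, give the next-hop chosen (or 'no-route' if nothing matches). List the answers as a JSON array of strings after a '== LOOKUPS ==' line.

Process each operation:
  add 40.18.0.0/16 -> H2 at depth 16
  add 40.18.192.0/19 -> H3 at depth 19
  - 40.18.192.0/19 clear@19
  add 13.208.0.0/12 -> H2 at depth 12
  add 13.221.193.0/24 -> H0 at depth 24
  lookup 13.221.18.106: bits 0000110111011101 walk d0:-→d1:-→d2:-→d3:-→d4:-→d5:-→d6:-→d7:-→d8:-→d9:-→d10:-→d11:-→d12:H2→d13:-→d14:-→d15:-→d16:- -> H2
  add 40.16.0.0/12 -> H2 at depth 12
  add 40.18.196.0/24 -> H2 at depth 24
  add 40.18.196.208/28 -> H3 at depth 28
  lookup 40.18.5.167: bits 0010100000010010 walk d0:-→d1:-→d2:-→d3:-→d4:-→d5:-→d6:-→d7:-→d8:-→d9:-→d10:-→d11:-→d12:H2→d13:-→d14:-→d15:-→d16:H2 -> H2
  lookup 13.208.0.123: bits 000011011101 walk d0:-→d1:-→d2:-→d3:-→d4:-→d5:-→d6:-→d7:-→d8:-→d9:-→d10:-→d11:-→d12:H2 -> H2
  add 120.46.232.0/24 -> H4 at depth 24
  add 120.32.0.0/12 -> H6 at depth 12
  - 40.18.196.0/24 clear@24
  lookup 40.18.0.12: bits 0010100000010010 walk d0:-→d1:-→d2:-→d3:-→d4:-→d5:-→d6:-→d7:-→d8:-→d9:-→d10:-→d11:-→d12:H2→d13:-→d14:-→d15:-→d16:H2 -> H2
  add 32.0.0.0/4 -> H5 at depth 4
  lookup 40.18.196.208: bits 0010100000010010110001001101 walk d0:-→d1:-→d2:-→d3:-→d4:H5→d5:-→d6:-→d7:-→d8:-→d9:-→d10:-→d11:-→d12:H2→d13:-→d14:-→d15:-→d16:H2→d17:-→d18:-→d19:-→d20:-→d21:-→d22:-→d23:-→d24:-→d25:-→d26:-→d27:-→d28:H3 -> H3
  lookup 32.0.221.72: bits 0010 walk d0:-→d1:-→d2:-→d3:-→d4:H5 -> H5
  add 32.0.0.0/4 -> H4 at depth 4
  lookup 32.7.13.191: bits 0010 walk d0:-→d1:-→d2:-→d3:-→d4:H4 -> H4
  add 120.46.224.0/19 -> H2 at depth 19
  lookup 40.18.239.165: bits 001010000001001011 walk d0:-→d1:-→d2:-→d3:-→d4:H4→d5:-→d6:-→d7:-→d8:-→d9:-→d10:-→d11:-→d12:H2→d13:-→d14:-→d15:-→d16:H2→d17:-→d18:- -> H2

== LOOKUPS ==
["H2","H2","H2","H2","H3","H5","H4","H2"]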